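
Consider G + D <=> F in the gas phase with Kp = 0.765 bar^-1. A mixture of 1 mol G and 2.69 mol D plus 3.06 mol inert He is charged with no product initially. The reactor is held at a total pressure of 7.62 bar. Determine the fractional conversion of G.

X = 0.660

Take 1 mol G as basis and let X be its fractional conversion, so ξ = X.
Species balance: n_G = 1 − X; n_D = 2.69 − X; n_F = X; n_I = 3.06 (inert).
Total moles n_T = 6.75 − X.
y_i = n_i/n_T, p_i = y_i·P. Kp = p_F / (p_G p_D).
This yields a degree-2 equation in X; solving on (0,1), X = 0.660.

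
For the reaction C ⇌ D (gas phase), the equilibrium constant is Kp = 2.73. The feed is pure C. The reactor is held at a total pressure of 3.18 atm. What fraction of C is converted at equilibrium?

Basis: 1 mol C initially; let X = conversion of C. Extent ξ = X.
Mole table: n_C = 1 − X; n_D = X.
n_T stays at 1 (no change in mole number).
y_i = n_i/n_T, p_i = y_i·P. Kp = p_D / (p_C).
Substituting and setting equal to 2.73 gives a polynomial in X; the root in (0,1) is X = 0.732.

X = 0.732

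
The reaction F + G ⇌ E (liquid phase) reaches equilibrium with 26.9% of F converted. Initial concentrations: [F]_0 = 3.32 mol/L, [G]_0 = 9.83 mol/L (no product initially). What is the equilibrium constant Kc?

Let X = conversion of F.
Concentrations: [F] = 3.32 − 3.32X; [G] = 9.83 − 3.32X; [E] = 3.32X.
At X = 0.269: [F] = 2.43, [G] = 8.94, [E] = 0.893.
Kc = [E] / ([F] [G]) = 0.0412 L/mol.

Kc = 0.0412 L/mol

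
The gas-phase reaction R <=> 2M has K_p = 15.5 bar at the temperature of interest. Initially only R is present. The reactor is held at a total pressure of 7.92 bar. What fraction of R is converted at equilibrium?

X = 0.573

Let X = conversion of R (basis 1 mol R); extent of reaction ξ = X.
Species balance: n_R = 1 − X; n_M = 2X.
Summing: n_T = 1 + X.
With p_i = (n_i/n_T)P, K_p = p_M^2 / (p_R).
Equating to 15.5 bar and solving on 0 < X < 1: X = 0.573.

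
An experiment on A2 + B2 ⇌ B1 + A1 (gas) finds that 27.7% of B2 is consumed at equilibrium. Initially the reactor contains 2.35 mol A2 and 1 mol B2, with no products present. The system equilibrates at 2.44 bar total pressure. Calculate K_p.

K_p = 0.0512

Take 1 mol B2 as basis and let X be its fractional conversion, so ξ = X.
Species balance: n_A2 = 2.35 − X; n_B2 = 1 − X; n_B1 = X; n_A1 = X.
Total moles n_T = 3.35 (Δν = 0, constant).
At X = 0.277: n_A2 = 2.07, n_B2 = 0.723, n_B1 = 0.277, n_A1 = 0.277, n_T = 3.35.
p_i = (n_i/n_T)·P. K_p = p_B1 p_A1 / (p_A2 p_B2) = 0.0512.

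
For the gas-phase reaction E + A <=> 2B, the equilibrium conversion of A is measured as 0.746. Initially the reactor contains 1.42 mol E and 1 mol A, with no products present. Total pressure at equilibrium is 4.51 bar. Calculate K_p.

K_p = 13

Let X = conversion of A (basis 1 mol A); extent of reaction ξ = X.
Moles: n_E = 1.42 − X; n_A = 1 − X; n_B = 2X.
Since Δν = 0, n_T = 2.42 throughout.
At X = 0.746: n_E = 0.674, n_A = 0.254, n_B = 1.49, n_T = 2.42.
p_i = (n_i/n_T)·P. K_p = p_B^2 / (p_E p_A) = 13.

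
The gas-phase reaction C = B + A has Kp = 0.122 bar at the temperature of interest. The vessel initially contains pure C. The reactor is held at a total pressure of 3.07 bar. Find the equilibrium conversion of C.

X = 0.196

Take 1 mol C as basis and let X be its fractional conversion, so ξ = X.
At extent ξ: n_C = 1 − X; n_B = X; n_A = X.
n_T = Σnᵢ = 1 + X.
Mole fractions y_i = n_i/n_T; Kp = p_B p_A / (p_C) with p_i = y_i·P.
This yields a degree-2 equation in X; solving on (0,1), X = 0.196.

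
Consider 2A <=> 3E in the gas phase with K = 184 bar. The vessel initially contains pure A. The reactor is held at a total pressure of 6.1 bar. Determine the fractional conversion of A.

X = 0.798

Take 1 mol A as basis and let X be its fractional conversion, so ξ = 0.5X.
Species balance: n_A = 1 − X; n_E = 1.5X.
Total moles n_T = 1 + 0.5X.
With p_i = (n_i/n_T)P, K = p_E^3 / (p_A^2).
This yields a degree-3 equation in X; solving on (0,1), X = 0.798.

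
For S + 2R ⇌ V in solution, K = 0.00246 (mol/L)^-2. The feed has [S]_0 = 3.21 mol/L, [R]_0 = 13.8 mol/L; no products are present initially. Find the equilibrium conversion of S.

Let X = conversion of S; extent ξ = 3.21·X mol/L.
Concentrations: [S] = 3.21 − 3.21X; [R] = 13.8 − 6.42X; [V] = 3.21X.
K = [V] / ([S] [R]^2).
Equating to 0.00246 (mol/L)^-2: the physical root is X = 0.265.

X = 0.265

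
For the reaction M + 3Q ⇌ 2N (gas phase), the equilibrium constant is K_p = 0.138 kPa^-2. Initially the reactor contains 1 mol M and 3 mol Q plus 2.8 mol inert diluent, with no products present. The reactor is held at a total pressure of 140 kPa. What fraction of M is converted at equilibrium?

X = 0.823

Take 1 mol M as basis and let X be its fractional conversion, so ξ = X.
Moles: n_M = 1 − X; n_Q = 3 − 3X; n_N = 2X; n_I = 2.8 (inert).
Summing: n_T = 6.8 − 2X.
With p_i = (n_i/n_T)P, K_p = p_N^2 / (p_M p_Q^3).
Equating to 0.138 kPa^-2 and solving on 0 < X < 1: X = 0.823.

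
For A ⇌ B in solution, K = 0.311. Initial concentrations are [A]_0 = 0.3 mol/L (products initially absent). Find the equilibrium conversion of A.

X = 0.237

Let X = conversion of A; extent ξ = 0.3·X mol/L.
Concentrations: [A] = 0.3 − 0.3X; [B] = 0.3X.
K = [B] / ([A]).
Solving K = 0.311 for X ∈ (0,1): X = 0.237.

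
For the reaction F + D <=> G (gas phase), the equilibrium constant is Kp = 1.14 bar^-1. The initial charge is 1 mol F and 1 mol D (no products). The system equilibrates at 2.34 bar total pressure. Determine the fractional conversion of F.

X = 0.478

Let X = conversion of F (basis 1 mol F); extent of reaction ξ = X.
At extent ξ: n_F = 1 − X; n_D = 1 − X; n_G = X.
n_T = Σnᵢ = 2 − X.
With p_i = (n_i/n_T)P, Kp = p_G / (p_F p_D).
This yields a degree-2 equation in X; solving on (0,1), X = 0.478.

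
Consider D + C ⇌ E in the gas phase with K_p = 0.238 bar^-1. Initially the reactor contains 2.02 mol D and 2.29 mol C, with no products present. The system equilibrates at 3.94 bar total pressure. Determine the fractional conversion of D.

Take 2.02 mol D as basis and let X be its fractional conversion, so ξ = 2.02X.
At extent ξ: n_D = 2.02 − 2.02X; n_C = 2.29 − 2.02X; n_E = 2.02X.
n_T = Σnᵢ = 4.31 − 2.02X.
Mole fractions y_i = n_i/n_T; K_p = p_E / (p_D p_C) with p_i = y_i·P.
This yields a degree-2 equation in X; solving on (0,1), X = 0.299.

X = 0.299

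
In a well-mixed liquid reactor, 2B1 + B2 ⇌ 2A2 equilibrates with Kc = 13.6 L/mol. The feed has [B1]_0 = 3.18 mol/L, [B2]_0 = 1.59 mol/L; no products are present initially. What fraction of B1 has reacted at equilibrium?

X = 0.713

Let X = conversion of B1; extent ξ = 3.18X/2 mol/L.
Concentrations: [B1] = 3.18 − 3.18X; [B2] = 1.59 − 1.59X; [A2] = 3.18X.
Kc = [A2]^2 / ([B1]^2 [B2]).
This equals 13.6 at X = 0.713 (the root in 0 < X < 1).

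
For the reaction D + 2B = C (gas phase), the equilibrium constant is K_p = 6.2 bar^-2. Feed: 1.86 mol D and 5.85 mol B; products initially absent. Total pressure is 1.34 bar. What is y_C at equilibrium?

Take 1.86 mol D as basis and let X be its fractional conversion, so ξ = 1.86X.
Mole table: n_D = 1.86 − 1.86X; n_B = 5.85 − 3.72X; n_C = 1.86X.
Total moles n_T = 7.71 − 3.72X.
y_i = n_i/n_T, p_i = y_i·P. K_p = p_C / (p_D p_B^2).
Substituting and setting equal to 6.2 bar^-2 gives a polynomial in X; the root in (0,1) is X = 0.803.
Then n_C = 1.49, n_T = 4.72, so y_C = 0.317.

y_C = 0.317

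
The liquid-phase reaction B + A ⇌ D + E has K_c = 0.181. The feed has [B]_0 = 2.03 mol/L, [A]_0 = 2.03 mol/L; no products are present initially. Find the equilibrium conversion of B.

Let X = conversion of B; extent ξ = 2.03·X mol/L.
Concentrations: [B] = 2.03 − 2.03X; [A] = 2.03 − 2.03X; [D] = 2.03X; [E] = 2.03X.
K_c = [D] [E] / ([B] [A]).
Solving K_c = 0.181 for X ∈ (0,1): X = 0.298.

X = 0.298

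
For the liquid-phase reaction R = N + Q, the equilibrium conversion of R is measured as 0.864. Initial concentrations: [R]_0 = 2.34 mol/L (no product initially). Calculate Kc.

Let X = conversion of R.
Concentrations: [R] = 2.34 − 2.34X; [N] = 2.34X; [Q] = 2.34X.
At X = 0.864: [R] = 0.318, [N] = 2.02, [Q] = 2.02.
Kc = [N] [Q] / ([R]) = 12.8 mol/L.

Kc = 12.8 mol/L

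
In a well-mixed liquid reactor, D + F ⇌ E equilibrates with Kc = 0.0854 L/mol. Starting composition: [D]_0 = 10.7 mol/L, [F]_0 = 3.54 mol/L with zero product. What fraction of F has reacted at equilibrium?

Let X = conversion of F; extent ξ = 3.54·X mol/L.
Concentrations: [D] = 10.7 − 3.54X; [F] = 3.54 − 3.54X; [E] = 3.54X.
Kc = [E] / ([D] [F]).
This equals 0.0854 at X = 0.439 (the root in 0 < X < 1).

X = 0.439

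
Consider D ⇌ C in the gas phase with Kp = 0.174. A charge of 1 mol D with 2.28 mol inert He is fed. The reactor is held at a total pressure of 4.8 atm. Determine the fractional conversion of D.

X = 0.148

Let X = conversion of D (basis 1 mol D); extent of reaction ξ = X.
Species balance: n_D = 1 − X; n_C = X; n_I = 2.28 (inert).
Total moles n_T = 3.28 (Δν = 0, constant).
Mole fractions y_i = n_i/n_T; Kp = p_C / (p_D) with p_i = y_i·P.
Equating to 0.174 and solving on 0 < X < 1: X = 0.148.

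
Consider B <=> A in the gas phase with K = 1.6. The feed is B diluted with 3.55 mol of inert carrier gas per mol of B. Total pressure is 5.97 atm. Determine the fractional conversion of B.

Take 1 mol B as basis and let X be its fractional conversion, so ξ = X.
Moles: n_B = 1 − X; n_A = X; n_I = 3.55 (inert).
Total moles n_T = 4.55 (Δν = 0, constant).
Mole fractions y_i = n_i/n_T; K = p_A / (p_B) with p_i = y_i·P.
Setting this equal to 1.6 and taking the physical root (0 < X < 1) gives X = 0.615.

X = 0.615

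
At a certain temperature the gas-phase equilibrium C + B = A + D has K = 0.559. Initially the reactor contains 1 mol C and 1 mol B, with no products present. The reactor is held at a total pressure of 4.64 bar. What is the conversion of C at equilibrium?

Take 1 mol C as basis and let X be its fractional conversion, so ξ = X.
At extent ξ: n_C = 1 − X; n_B = 1 − X; n_A = X; n_D = X.
Since Δν = 0, n_T = 2 throughout.
y_i = n_i/n_T, p_i = y_i·P. K = p_A p_D / (p_C p_B).
Setting this equal to 0.559 and taking the physical root (0 < X < 1) gives X = 0.428.

X = 0.428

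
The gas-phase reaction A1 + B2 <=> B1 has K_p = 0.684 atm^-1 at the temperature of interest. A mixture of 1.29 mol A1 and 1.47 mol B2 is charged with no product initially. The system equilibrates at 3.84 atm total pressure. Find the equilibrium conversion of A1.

X = 0.505

Let X = conversion of A1 (basis 1.29 mol A1); extent of reaction ξ = 1.29X.
Species balance: n_A1 = 1.29 − 1.29X; n_B2 = 1.47 − 1.29X; n_B1 = 1.29X.
n_T = Σnᵢ = 2.76 − 1.29X.
y_i = n_i/n_T, p_i = y_i·P. K_p = p_B1 / (p_A1 p_B2).
Substituting and setting equal to 0.684 atm^-1 gives a polynomial in X; the root in (0,1) is X = 0.505.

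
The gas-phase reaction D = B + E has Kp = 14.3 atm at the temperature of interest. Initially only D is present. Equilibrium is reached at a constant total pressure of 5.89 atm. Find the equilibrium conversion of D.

X = 0.842

Basis: 1 mol D initially; let X = conversion of D. Extent ξ = X.
Moles: n_D = 1 − X; n_B = X; n_E = X.
n_T = Σnᵢ = 1 + X.
With p_i = (n_i/n_T)P, Kp = p_B p_E / (p_D).
Setting this equal to 14.3 atm and taking the physical root (0 < X < 1) gives X = 0.842.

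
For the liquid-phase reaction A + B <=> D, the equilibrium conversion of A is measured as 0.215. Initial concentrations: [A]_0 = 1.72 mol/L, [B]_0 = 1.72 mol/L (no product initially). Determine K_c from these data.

Let X = conversion of A.
Concentrations: [A] = 1.72 − 1.72X; [B] = 1.72 − 1.72X; [D] = 1.72X.
At X = 0.215: [A] = 1.35, [B] = 1.35, [D] = 0.37.
K_c = [D] / ([A] [B]) = 0.203 L/mol.

K_c = 0.203 L/mol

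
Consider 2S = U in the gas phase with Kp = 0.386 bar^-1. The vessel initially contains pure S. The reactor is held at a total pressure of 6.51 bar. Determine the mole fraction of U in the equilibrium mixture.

Basis: 1 mol S initially; let X = conversion of S. Extent ξ = 0.5X.
At extent ξ: n_S = 1 − X; n_U = 0.5X.
n_T = Σnᵢ = 1 − 0.5X.
y_i = n_i/n_T, p_i = y_i·P. Kp = p_U / (p_S^2).
Substituting and setting equal to 0.386 bar^-1 gives a polynomial in X; the root in (0,1) is X = 0.699.
Then n_U = 0.35, n_T = 0.65, so y_U = 0.538.

y_U = 0.538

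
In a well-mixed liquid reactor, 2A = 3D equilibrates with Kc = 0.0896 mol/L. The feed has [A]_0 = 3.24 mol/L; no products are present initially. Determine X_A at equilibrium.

X = 0.177

Let X = conversion of A; extent ξ = 3.24X/2 mol/L.
Concentrations: [A] = 3.24 − 3.24X; [D] = 4.86X.
Kc = [D]^3 / ([A]^2).
Equating to 0.0896 mol/L: the physical root is X = 0.177.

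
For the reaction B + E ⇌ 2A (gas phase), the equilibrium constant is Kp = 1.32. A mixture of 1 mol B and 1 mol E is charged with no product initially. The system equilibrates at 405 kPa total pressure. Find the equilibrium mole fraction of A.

Basis: 1 mol B initially; let X = conversion of B. Extent ξ = X.
Mole table: n_B = 1 − X; n_E = 1 − X; n_A = 2X.
n_T stays at 2 (no change in mole number).
y_i = n_i/n_T, p_i = y_i·P. Kp = p_A^2 / (p_B p_E).
This yields a degree-2 equation in X; solving on (0,1), X = 0.365.
Then n_A = 0.73, n_T = 2, so y_A = 0.365.

y_A = 0.365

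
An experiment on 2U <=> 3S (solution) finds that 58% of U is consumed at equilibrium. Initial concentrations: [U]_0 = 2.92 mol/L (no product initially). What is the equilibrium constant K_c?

Let X = conversion of U.
Concentrations: [U] = 2.92 − 2.92X; [S] = 4.38X.
At X = 0.58: [U] = 1.23, [S] = 2.54.
K_c = [S]^3 / ([U]^2) = 10.9 mol/L.

K_c = 10.9 mol/L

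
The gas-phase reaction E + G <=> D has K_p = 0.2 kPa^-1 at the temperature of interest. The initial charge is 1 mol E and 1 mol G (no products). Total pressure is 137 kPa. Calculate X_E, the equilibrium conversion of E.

X = 0.812

Let X = conversion of E (basis 1 mol E); extent of reaction ξ = X.
Species balance: n_E = 1 − X; n_G = 1 − X; n_D = X.
Total moles n_T = 2 − X.
Mole fractions y_i = n_i/n_T; K_p = p_D / (p_E p_G) with p_i = y_i·P.
Equating to 0.2 kPa^-1 and solving on 0 < X < 1: X = 0.812.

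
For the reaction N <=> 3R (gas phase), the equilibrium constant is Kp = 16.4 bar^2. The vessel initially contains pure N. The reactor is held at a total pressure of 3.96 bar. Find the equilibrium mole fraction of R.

Let X = conversion of N (basis 1 mol N); extent of reaction ξ = X.
Mole table: n_N = 1 − X; n_R = 3X.
Summing: n_T = 1 + 2X.
With p_i = (n_i/n_T)P, Kp = p_R^3 / (p_N).
Equating to 16.4 bar^2 and solving on 0 < X < 1: X = 0.424.
Then n_R = 1.27, n_T = 1.85, so y_R = 0.688.

y_R = 0.688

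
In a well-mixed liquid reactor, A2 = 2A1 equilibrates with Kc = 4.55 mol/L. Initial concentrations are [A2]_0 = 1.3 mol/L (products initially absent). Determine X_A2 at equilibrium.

X = 0.595

Let X = conversion of A2; extent ξ = 1.3·X mol/L.
Concentrations: [A2] = 1.3 − 1.3X; [A1] = 2.6X.
Kc = [A1]^2 / ([A2]).
Solving Kc = 4.55 for X ∈ (0,1): X = 0.595.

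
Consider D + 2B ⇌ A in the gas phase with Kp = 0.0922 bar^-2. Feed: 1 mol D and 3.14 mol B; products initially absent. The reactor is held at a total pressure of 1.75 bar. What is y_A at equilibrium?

y_A = 0.035

Let X = conversion of D (basis 1 mol D); extent of reaction ξ = X.
Species balance: n_D = 1 − X; n_B = 3.14 − 2X; n_A = X.
Total moles n_T = 4.14 − 2X.
With p_i = (n_i/n_T)P, Kp = p_A / (p_D p_B^2).
Substituting and setting equal to 0.0922 bar^-2 gives a polynomial in X; the root in (0,1) is X = 0.134.
Then n_A = 0.134, n_T = 3.87, so y_A = 0.035.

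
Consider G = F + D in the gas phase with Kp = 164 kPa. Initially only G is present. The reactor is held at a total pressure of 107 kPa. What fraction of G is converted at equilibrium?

X = 0.778

Take 1 mol G as basis and let X be its fractional conversion, so ξ = X.
At extent ξ: n_G = 1 − X; n_F = X; n_D = X.
Total moles n_T = 1 + X.
With p_i = (n_i/n_T)P, Kp = p_F p_D / (p_G).
Substituting and setting equal to 164 kPa gives a polynomial in X; the root in (0,1) is X = 0.778.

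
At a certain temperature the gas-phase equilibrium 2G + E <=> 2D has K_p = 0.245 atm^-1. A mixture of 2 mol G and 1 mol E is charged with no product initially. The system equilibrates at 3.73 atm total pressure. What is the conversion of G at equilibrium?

X = 0.324

Basis: 2 mol G initially; let X = conversion of G. Extent ξ = X.
Species balance: n_G = 2 − 2X; n_E = 1 − X; n_D = 2X.
Summing: n_T = 3 − X.
Mole fractions y_i = n_i/n_T; K_p = p_D^2 / (p_G^2 p_E) with p_i = y_i·P.
Setting this equal to 0.245 atm^-1 and taking the physical root (0 < X < 1) gives X = 0.324.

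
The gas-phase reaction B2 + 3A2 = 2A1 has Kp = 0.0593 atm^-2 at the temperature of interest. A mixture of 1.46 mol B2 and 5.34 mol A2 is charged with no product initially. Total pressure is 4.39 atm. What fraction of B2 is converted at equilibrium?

X = 0.407

Basis: 1.46 mol B2 initially; let X = conversion of B2. Extent ξ = 1.46X.
At extent ξ: n_B2 = 1.46 − 1.46X; n_A2 = 5.34 − 4.38X; n_A1 = 2.92X.
Summing: n_T = 6.8 − 2.92X.
Mole fractions y_i = n_i/n_T; Kp = p_A1^2 / (p_B2 p_A2^3) with p_i = y_i·P.
This yields a degree-4 equation in X; solving on (0,1), X = 0.407.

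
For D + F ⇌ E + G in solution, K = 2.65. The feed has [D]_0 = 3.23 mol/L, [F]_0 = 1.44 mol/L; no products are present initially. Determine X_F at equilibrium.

Let X = conversion of F; extent ξ = 1.44·X mol/L.
Concentrations: [D] = 3.23 − 1.44X; [F] = 1.44 − 1.44X; [E] = 1.44X; [G] = 1.44X.
K = [E] [G] / ([D] [F]).
Equating to 2.65: the physical root is X = 0.821.

X = 0.821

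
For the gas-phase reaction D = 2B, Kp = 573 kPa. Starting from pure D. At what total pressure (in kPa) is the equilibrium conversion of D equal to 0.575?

P = 290 kPa

Basis: 1 mol D initially; let X = conversion of D. Extent ξ = X.
Species balance: n_D = 1 − X; n_B = 2X.
Total moles n_T = 1 + X.
Kp = p_B^2 / (p_D) with p_i = (n_i/n_T)·P.
At X = 0.575: the mole-fraction product g(X) = Π y_i^ν_i = 1.976. Since Kp = g(X)·P^{1}, P = (Kp/g)^(1/1) = (573/1.976)^(1/1) = 290 kPa.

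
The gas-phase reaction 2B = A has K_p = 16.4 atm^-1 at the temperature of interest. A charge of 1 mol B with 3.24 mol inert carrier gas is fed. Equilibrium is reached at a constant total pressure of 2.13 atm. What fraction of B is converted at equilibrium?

X = 0.791

Let X = conversion of B (basis 1 mol B); extent of reaction ξ = 0.5X.
At extent ξ: n_B = 1 − X; n_A = 0.5X; n_I = 3.24 (inert).
Summing: n_T = 4.24 − 0.5X.
With p_i = (n_i/n_T)P, K_p = p_A / (p_B^2).
Setting this equal to 16.4 atm^-1 and taking the physical root (0 < X < 1) gives X = 0.791.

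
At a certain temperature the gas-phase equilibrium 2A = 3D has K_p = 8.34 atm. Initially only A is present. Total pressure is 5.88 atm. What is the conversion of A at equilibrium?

Let X = conversion of A (basis 1 mol A); extent of reaction ξ = 0.5X.
At extent ξ: n_A = 1 − X; n_D = 1.5X.
Total moles n_T = 1 + 0.5X.
With p_i = (n_i/n_T)P, K_p = p_D^3 / (p_A^2).
This yields a degree-3 equation in X; solving on (0,1), X = 0.505.

X = 0.505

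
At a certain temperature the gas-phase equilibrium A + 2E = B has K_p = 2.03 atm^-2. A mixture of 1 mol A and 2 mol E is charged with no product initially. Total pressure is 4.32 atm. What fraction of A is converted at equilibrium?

X = 0.780

Basis: 1 mol A initially; let X = conversion of A. Extent ξ = X.
Species balance: n_A = 1 − X; n_E = 2 − 2X; n_B = X.
n_T = Σnᵢ = 3 − 2X.
y_i = n_i/n_T, p_i = y_i·P. K_p = p_B / (p_A p_E^2).
Equating to 2.03 atm^-2 and solving on 0 < X < 1: X = 0.780.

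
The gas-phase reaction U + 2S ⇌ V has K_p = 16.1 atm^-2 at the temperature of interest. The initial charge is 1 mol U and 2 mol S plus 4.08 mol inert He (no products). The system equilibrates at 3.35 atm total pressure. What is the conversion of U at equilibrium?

X = 0.686

Take 1 mol U as basis and let X be its fractional conversion, so ξ = X.
Moles: n_U = 1 − X; n_S = 2 − 2X; n_V = X; n_I = 4.08 (inert).
Summing: n_T = 7.08 − 2X.
Mole fractions y_i = n_i/n_T; K_p = p_V / (p_U p_S^2) with p_i = y_i·P.
Equating to 16.1 atm^-2 and solving on 0 < X < 1: X = 0.686.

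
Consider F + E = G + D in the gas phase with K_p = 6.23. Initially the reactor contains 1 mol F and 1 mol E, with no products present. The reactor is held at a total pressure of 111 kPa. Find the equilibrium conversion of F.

X = 0.714

Basis: 1 mol F initially; let X = conversion of F. Extent ξ = X.
Mole table: n_F = 1 − X; n_E = 1 − X; n_G = X; n_D = X.
n_T stays at 2 (no change in mole number).
With p_i = (n_i/n_T)P, K_p = p_G p_D / (p_F p_E).
Equating to 6.23 and solving on 0 < X < 1: X = 0.714.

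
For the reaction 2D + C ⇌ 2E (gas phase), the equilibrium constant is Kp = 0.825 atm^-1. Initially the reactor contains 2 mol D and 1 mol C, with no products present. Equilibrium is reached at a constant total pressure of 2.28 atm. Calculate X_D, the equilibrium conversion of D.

Take 2 mol D as basis and let X be its fractional conversion, so ξ = X.
Moles: n_D = 2 − 2X; n_C = 1 − X; n_E = 2X.
Total moles n_T = 3 − X.
y_i = n_i/n_T, p_i = y_i·P. Kp = p_E^2 / (p_D^2 p_C).
Equating to 0.825 atm^-1 and solving on 0 < X < 1: X = 0.398.

X = 0.398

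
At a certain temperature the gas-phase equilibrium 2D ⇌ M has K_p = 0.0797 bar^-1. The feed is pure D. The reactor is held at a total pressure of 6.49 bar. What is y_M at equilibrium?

Basis: 1 mol D initially; let X = conversion of D. Extent ξ = 0.5X.
Moles: n_D = 1 − X; n_M = 0.5X.
n_T = Σnᵢ = 1 − 0.5X.
With p_i = (n_i/n_T)P, K_p = p_M / (p_D^2).
Setting this equal to 0.0797 bar^-1 and taking the physical root (0 < X < 1) gives X = 0.429.
Then n_M = 0.215, n_T = 0.785, so y_M = 0.273.

y_M = 0.273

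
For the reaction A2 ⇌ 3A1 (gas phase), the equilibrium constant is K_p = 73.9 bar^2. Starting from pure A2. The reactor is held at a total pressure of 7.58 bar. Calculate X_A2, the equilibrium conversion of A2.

Take 1 mol A2 as basis and let X be its fractional conversion, so ξ = X.
At extent ξ: n_A2 = 1 − X; n_A1 = 3X.
Total moles n_T = 1 + 2X.
y_i = n_i/n_T, p_i = y_i·P. K_p = p_A1^3 / (p_A2).
Equating to 73.9 bar^2 and solving on 0 < X < 1: X = 0.456.

X = 0.456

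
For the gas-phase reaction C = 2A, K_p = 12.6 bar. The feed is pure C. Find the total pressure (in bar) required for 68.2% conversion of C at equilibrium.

Take 1 mol C as basis and let X be its fractional conversion, so ξ = X.
Mole table: n_C = 1 − X; n_A = 2X.
Total moles n_T = 1 + X.
K_p = p_A^2 / (p_C) with p_i = (n_i/n_T)·P.
At X = 0.682: the mole-fraction product g(X) = Π y_i^ν_i = 3.478. Since K_p = g(X)·P^{1}, P = (K_p/g)^(1/1) = (12.6/3.478)^(1/1) = 3.62 bar.

P = 3.62 bar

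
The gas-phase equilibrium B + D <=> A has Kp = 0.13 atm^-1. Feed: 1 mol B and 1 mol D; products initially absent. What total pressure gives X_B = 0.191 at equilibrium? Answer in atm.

Take 1 mol B as basis and let X be its fractional conversion, so ξ = X.
Moles: n_B = 1 − X; n_D = 1 − X; n_A = X.
Total moles n_T = 2 − X.
Kp = p_A / (p_B p_D) with p_i = (n_i/n_T)·P.
At X = 0.191: the mole-fraction product g(X) = Π y_i^ν_i = 0.5279. Since Kp = g(X)·P^{-1}, P = (g/Kp)^(1/1) = (0.5279/0.13)^(1/1) = 4.06 atm.

P = 4.06 atm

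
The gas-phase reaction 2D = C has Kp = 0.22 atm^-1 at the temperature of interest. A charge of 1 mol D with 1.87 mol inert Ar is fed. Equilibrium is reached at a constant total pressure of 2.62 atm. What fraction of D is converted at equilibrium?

Take 1 mol D as basis and let X be its fractional conversion, so ξ = 0.5X.
Mole table: n_D = 1 − X; n_C = 0.5X; n_I = 1.87 (inert).
Summing: n_T = 2.87 − 0.5X.
y_i = n_i/n_T, p_i = y_i·P. Kp = p_C / (p_D^2).
Setting this equal to 0.22 atm^-1 and taking the physical root (0 < X < 1) gives X = 0.241.

X = 0.241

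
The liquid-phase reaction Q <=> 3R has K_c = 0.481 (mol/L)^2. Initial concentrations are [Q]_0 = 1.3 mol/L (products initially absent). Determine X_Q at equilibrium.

X = 0.203

Let X = conversion of Q; extent ξ = 1.3·X mol/L.
Concentrations: [Q] = 1.3 − 1.3X; [R] = 3.9X.
K_c = [R]^3 / ([Q]).
Solving K_c = 0.481 for X ∈ (0,1): X = 0.203.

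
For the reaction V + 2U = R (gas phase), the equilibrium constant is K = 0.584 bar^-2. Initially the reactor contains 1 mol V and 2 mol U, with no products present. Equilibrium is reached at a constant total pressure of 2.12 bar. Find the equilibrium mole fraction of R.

Let X = conversion of V (basis 1 mol V); extent of reaction ξ = X.
Species balance: n_V = 1 − X; n_U = 2 − 2X; n_R = X.
Summing: n_T = 3 − 2X.
y_i = n_i/n_T, p_i = y_i·P. K = p_R / (p_V p_U^2).
Equating to 0.584 bar^-2 and solving on 0 < X < 1: X = 0.428.
Then n_R = 0.428, n_T = 2.14, so y_R = 0.199.

y_R = 0.199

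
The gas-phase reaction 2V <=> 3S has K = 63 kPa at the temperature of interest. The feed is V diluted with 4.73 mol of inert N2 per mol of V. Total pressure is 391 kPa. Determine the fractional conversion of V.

X = 0.444

Basis: 1 mol V initially; let X = conversion of V. Extent ξ = 0.5X.
Moles: n_V = 1 − X; n_S = 1.5X; n_I = 4.73 (inert).
Summing: n_T = 5.73 + 0.5X.
y_i = n_i/n_T, p_i = y_i·P. K = p_S^3 / (p_V^2).
This yields a degree-3 equation in X; solving on (0,1), X = 0.444.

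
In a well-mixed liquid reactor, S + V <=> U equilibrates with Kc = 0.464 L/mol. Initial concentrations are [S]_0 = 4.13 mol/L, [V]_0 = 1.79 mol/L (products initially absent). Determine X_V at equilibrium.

Let X = conversion of V; extent ξ = 1.79·X mol/L.
Concentrations: [S] = 4.13 − 1.79X; [V] = 1.79 − 1.79X; [U] = 1.79X.
Kc = [U] / ([S] [V]).
Equating to 0.464 L/mol: the physical root is X = 0.588.

X = 0.588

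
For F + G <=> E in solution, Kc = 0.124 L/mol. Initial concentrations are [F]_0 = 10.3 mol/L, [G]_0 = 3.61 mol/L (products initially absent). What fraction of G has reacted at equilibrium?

X = 0.512

Let X = conversion of G; extent ξ = 3.61·X mol/L.
Concentrations: [F] = 10.3 − 3.61X; [G] = 3.61 − 3.61X; [E] = 3.61X.
Kc = [E] / ([F] [G]).
This equals 0.124 at X = 0.512 (the root in 0 < X < 1).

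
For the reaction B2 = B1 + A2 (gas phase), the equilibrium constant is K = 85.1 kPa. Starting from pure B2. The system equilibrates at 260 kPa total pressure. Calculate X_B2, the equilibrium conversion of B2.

Basis: 1 mol B2 initially; let X = conversion of B2. Extent ξ = X.
At extent ξ: n_B2 = 1 − X; n_B1 = X; n_A2 = X.
Total moles n_T = 1 + X.
Mole fractions y_i = n_i/n_T; K = p_B1 p_A2 / (p_B2) with p_i = y_i·P.
This yields a degree-2 equation in X; solving on (0,1), X = 0.497.

X = 0.497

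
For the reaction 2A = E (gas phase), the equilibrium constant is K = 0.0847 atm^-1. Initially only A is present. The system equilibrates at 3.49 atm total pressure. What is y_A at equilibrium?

y_A = 0.807

Basis: 1 mol A initially; let X = conversion of A. Extent ξ = 0.5X.
Moles: n_A = 1 − X; n_E = 0.5X.
n_T = Σnᵢ = 1 − 0.5X.
With p_i = (n_i/n_T)P, K = p_E / (p_A^2).
Equating to 0.0847 atm^-1 and solving on 0 < X < 1: X = 0.323.
Then n_A = 0.677, n_T = 0.838, so y_A = 0.807.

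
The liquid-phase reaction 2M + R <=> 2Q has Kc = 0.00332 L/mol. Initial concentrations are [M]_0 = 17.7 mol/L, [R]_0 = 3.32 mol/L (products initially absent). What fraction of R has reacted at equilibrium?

Let X = conversion of R; extent ξ = 3.32·X mol/L.
Concentrations: [M] = 17.7 − 6.64X; [R] = 3.32 − 3.32X; [Q] = 6.64X.
Kc = [Q]^2 / ([M]^2 [R]).
This equals 0.00332 at X = 0.225 (the root in 0 < X < 1).

X = 0.225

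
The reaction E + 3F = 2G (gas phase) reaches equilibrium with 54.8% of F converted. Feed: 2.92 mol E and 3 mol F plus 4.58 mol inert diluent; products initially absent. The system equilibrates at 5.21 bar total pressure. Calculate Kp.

Take 3 mol F as basis and let X be its fractional conversion, so ξ = X.
Species balance: n_E = 2.92 − X; n_F = 3 − 3X; n_G = 2X; n_I = 4.58 (inert).
n_T = Σnᵢ = 10.5 − 2X.
At X = 0.548: n_E = 2.37, n_F = 1.36, n_G = 1.1, n_T = 9.4.
p_i = (n_i/n_T)·P. Kp = p_G^2 / (p_E p_F^3) = 0.662 bar^-2.

Kp = 0.662 bar^-2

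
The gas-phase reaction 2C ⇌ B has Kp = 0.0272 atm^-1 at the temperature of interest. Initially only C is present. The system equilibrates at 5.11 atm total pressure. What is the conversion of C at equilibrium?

Basis: 1 mol C initially; let X = conversion of C. Extent ξ = 0.5X.
At extent ξ: n_C = 1 − X; n_B = 0.5X.
Total moles n_T = 1 − 0.5X.
Mole fractions y_i = n_i/n_T; Kp = p_B / (p_C^2) with p_i = y_i·P.
Setting this equal to 0.0272 atm^-1 and taking the physical root (0 < X < 1) gives X = 0.198.

X = 0.198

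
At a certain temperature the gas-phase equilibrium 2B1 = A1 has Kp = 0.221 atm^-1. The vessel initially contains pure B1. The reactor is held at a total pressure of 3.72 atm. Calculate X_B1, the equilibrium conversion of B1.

Basis: 1 mol B1 initially; let X = conversion of B1. Extent ξ = 0.5X.
Moles: n_B1 = 1 − X; n_A1 = 0.5X.
n_T = Σnᵢ = 1 − 0.5X.
Mole fractions y_i = n_i/n_T; Kp = p_A1 / (p_B1^2) with p_i = y_i·P.
This yields a degree-2 equation in X; solving on (0,1), X = 0.517.

X = 0.517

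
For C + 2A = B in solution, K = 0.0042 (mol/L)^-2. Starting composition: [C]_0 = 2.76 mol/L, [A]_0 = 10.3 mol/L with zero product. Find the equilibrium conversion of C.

Let X = conversion of C; extent ξ = 2.76·X mol/L.
Concentrations: [C] = 2.76 − 2.76X; [A] = 10.3 − 5.52X; [B] = 2.76X.
K = [B] / ([C] [A]^2).
Setting equal to 0.0042 and solving for X on (0,1) gives X = 0.250.

X = 0.250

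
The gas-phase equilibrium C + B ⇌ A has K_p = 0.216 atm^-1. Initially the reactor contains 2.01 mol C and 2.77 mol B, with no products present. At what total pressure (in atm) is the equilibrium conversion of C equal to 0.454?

P = 8.02 atm

Let X = conversion of C (basis 2.01 mol C); extent of reaction ξ = 2.01X.
Moles: n_C = 2.01 − 2.01X; n_B = 2.77 − 2.01X; n_A = 2.01X.
Total moles n_T = 4.78 − 2.01X.
K_p = p_A / (p_C p_B) with p_i = (n_i/n_T)·P.
At X = 0.454: the mole-fraction product g(X) = Π y_i^ν_i = 1.731. Since K_p = g(X)·P^{-1}, P = (g/K_p)^(1/1) = (1.731/0.216)^(1/1) = 8.02 atm.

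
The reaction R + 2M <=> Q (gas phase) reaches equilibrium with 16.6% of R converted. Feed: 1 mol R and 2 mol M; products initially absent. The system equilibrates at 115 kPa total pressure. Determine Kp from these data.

Let X = conversion of R (basis 1 mol R); extent of reaction ξ = X.
Moles: n_R = 1 − X; n_M = 2 − 2X; n_Q = X.
n_T = Σnᵢ = 3 − 2X.
At X = 0.166: n_R = 0.834, n_M = 1.67, n_Q = 0.166, n_T = 2.67.
p_i = (n_i/n_T)·P. Kp = p_Q / (p_R p_M^2) = 3.85e-05 kPa^-2.

Kp = 3.85e-05 kPa^-2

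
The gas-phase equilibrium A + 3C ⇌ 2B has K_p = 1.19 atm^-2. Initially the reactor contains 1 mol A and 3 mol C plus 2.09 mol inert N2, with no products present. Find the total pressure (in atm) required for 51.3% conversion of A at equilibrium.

Basis: 1 mol A initially; let X = conversion of A. Extent ξ = X.
Moles: n_A = 1 − X; n_C = 3 − 3X; n_B = 2X; n_I = 2.09 (inert).
n_T = Σnᵢ = 6.09 − 2X.
K_p = p_B^2 / (p_A p_C^3) with p_i = (n_i/n_T)·P.
At X = 0.513: the mole-fraction product g(X) = Π y_i^ν_i = 17.77. Since K_p = g(X)·P^{-2}, P = (g/K_p)^(1/2) = (17.77/1.19)^(1/2) = 3.86 atm.

P = 3.86 atm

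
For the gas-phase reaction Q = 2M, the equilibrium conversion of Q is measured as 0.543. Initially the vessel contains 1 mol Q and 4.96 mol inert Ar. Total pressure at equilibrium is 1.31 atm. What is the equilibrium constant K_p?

K_p = 0.52 atm

Let X = conversion of Q (basis 1 mol Q); extent of reaction ξ = X.
Moles: n_Q = 1 − X; n_M = 2X; n_I = 4.96 (inert).
n_T = Σnᵢ = 5.96 + X.
At X = 0.543: n_Q = 0.457, n_M = 1.09, n_T = 6.5.
p_i = (n_i/n_T)·P. K_p = p_M^2 / (p_Q) = 0.52 atm.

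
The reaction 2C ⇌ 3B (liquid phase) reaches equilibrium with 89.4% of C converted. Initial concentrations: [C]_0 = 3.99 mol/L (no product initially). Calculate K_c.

K_c = 856 mol/L

Let X = conversion of C.
Concentrations: [C] = 3.99 − 3.99X; [B] = 5.99X.
At X = 0.894: [C] = 0.423, [B] = 5.35.
K_c = [B]^3 / ([C]^2) = 856 mol/L.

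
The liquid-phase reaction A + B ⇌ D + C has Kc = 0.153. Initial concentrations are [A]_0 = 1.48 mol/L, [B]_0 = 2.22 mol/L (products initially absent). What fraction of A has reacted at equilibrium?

Let X = conversion of A; extent ξ = 1.48·X mol/L.
Concentrations: [A] = 1.48 − 1.48X; [B] = 2.22 − 1.48X; [D] = 1.48X; [C] = 1.48X.
Kc = [D] [C] / ([A] [B]).
Setting equal to 0.153 and solving for X on (0,1) gives X = 0.342.

X = 0.342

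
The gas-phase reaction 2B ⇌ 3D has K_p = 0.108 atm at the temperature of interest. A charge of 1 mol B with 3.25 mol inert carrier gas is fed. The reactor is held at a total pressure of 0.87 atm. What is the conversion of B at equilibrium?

X = 0.392

Let X = conversion of B (basis 1 mol B); extent of reaction ξ = 0.5X.
Species balance: n_B = 1 − X; n_D = 1.5X; n_I = 3.25 (inert).
Summing: n_T = 4.25 + 0.5X.
y_i = n_i/n_T, p_i = y_i·P. K_p = p_D^3 / (p_B^2).
Substituting and setting equal to 0.108 atm gives a polynomial in X; the root in (0,1) is X = 0.392.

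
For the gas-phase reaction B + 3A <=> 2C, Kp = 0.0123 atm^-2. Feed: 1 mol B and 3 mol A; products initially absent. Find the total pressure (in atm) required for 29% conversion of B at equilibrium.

Let X = conversion of B (basis 1 mol B); extent of reaction ξ = X.
Mole table: n_B = 1 − X; n_A = 3 − 3X; n_C = 2X.
n_T = Σnᵢ = 4 − 2X.
Kp = p_C^2 / (p_B p_A^3) with p_i = (n_i/n_T)·P.
At X = 0.29: the mole-fraction product g(X) = Π y_i^ν_i = 0.5735. Since Kp = g(X)·P^{-2}, P = (g/Kp)^(1/2) = (0.5735/0.0123)^(1/2) = 6.83 atm.

P = 6.83 atm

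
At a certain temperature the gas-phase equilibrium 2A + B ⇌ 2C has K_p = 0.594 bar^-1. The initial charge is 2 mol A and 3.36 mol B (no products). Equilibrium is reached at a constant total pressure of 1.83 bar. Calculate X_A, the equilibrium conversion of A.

Basis: 2 mol A initially; let X = conversion of A. Extent ξ = X.
Species balance: n_A = 2 − 2X; n_B = 3.36 − X; n_C = 2X.
n_T = Σnᵢ = 5.36 − X.
With p_i = (n_i/n_T)P, K_p = p_C^2 / (p_A^2 p_B).
Substituting and setting equal to 0.594 bar^-1 gives a polynomial in X; the root in (0,1) is X = 0.445.

X = 0.445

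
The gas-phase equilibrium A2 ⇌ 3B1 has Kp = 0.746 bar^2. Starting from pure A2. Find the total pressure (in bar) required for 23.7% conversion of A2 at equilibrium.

P = 1.85 bar

Basis: 1 mol A2 initially; let X = conversion of A2. Extent ξ = X.
Species balance: n_A2 = 1 − X; n_B1 = 3X.
Summing: n_T = 1 + 2X.
Kp = p_B1^3 / (p_A2) with p_i = (n_i/n_T)·P.
At X = 0.237: the mole-fraction product g(X) = Π y_i^ν_i = 0.2168. Since Kp = g(X)·P^{2}, P = (Kp/g)^(1/2) = (0.746/0.2168)^(1/2) = 1.85 bar.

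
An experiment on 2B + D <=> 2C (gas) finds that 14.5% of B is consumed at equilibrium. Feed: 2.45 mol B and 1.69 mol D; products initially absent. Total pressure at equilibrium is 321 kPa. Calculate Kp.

Basis: 2.45 mol B initially; let X = conversion of B. Extent ξ = 1.23X.
Species balance: n_B = 2.45 − 2.45X; n_D = 1.69 − 1.23X; n_C = 2.45X.
n_T = Σnᵢ = 4.14 − 1.23X.
At X = 0.145: n_B = 2.09, n_D = 1.51, n_C = 0.355, n_T = 3.96.
p_i = (n_i/n_T)·P. Kp = p_C^2 / (p_B^2 p_D) = 0.000235 kPa^-1.

Kp = 0.000235 kPa^-1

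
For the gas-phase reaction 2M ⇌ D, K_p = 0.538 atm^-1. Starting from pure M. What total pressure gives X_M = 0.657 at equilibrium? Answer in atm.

Take 1 mol M as basis and let X be its fractional conversion, so ξ = 0.5X.
Mole table: n_M = 1 − X; n_D = 0.5X.
n_T = Σnᵢ = 1 − 0.5X.
K_p = p_D / (p_M^2) with p_i = (n_i/n_T)·P.
At X = 0.657: the mole-fraction product g(X) = Π y_i^ν_i = 1.875. Since K_p = g(X)·P^{-1}, P = (g/K_p)^(1/1) = (1.875/0.538)^(1/1) = 3.49 atm.

P = 3.49 atm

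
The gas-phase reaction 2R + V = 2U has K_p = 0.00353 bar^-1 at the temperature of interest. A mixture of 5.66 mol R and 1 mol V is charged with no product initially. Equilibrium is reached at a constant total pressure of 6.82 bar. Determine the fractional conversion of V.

Basis: 1 mol V initially; let X = conversion of V. Extent ξ = X.
Moles: n_R = 5.66 − 2X; n_V = 1 − X; n_U = 2X.
n_T = Σnᵢ = 6.66 − X.
With p_i = (n_i/n_T)P, K_p = p_U^2 / (p_R^2 p_V).
Equating to 0.00353 bar^-1 and solving on 0 < X < 1: X = 0.150.

X = 0.150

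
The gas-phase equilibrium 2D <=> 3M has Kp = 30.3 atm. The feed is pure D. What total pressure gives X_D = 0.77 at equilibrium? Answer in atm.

Basis: 1 mol D initially; let X = conversion of D. Extent ξ = 0.5X.
Mole table: n_D = 1 − X; n_M = 1.5X.
Summing: n_T = 1 + 0.5X.
Kp = p_M^3 / (p_D^2) with p_i = (n_i/n_T)·P.
At X = 0.77: the mole-fraction product g(X) = Π y_i^ν_i = 21.03. Since Kp = g(X)·P^{1}, P = (Kp/g)^(1/1) = (30.3/21.03)^(1/1) = 1.44 atm.

P = 1.44 atm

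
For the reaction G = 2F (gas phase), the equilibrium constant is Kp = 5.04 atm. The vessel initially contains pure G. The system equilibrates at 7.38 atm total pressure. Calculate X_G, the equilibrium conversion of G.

Let X = conversion of G (basis 1 mol G); extent of reaction ξ = X.
Species balance: n_G = 1 − X; n_F = 2X.
n_T = Σnᵢ = 1 + X.
With p_i = (n_i/n_T)P, Kp = p_F^2 / (p_G).
Setting this equal to 5.04 atm and taking the physical root (0 < X < 1) gives X = 0.382.

X = 0.382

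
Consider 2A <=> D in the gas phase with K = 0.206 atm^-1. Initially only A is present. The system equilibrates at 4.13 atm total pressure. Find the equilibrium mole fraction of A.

Basis: 1 mol A initially; let X = conversion of A. Extent ξ = 0.5X.
Mole table: n_A = 1 − X; n_D = 0.5X.
Total moles n_T = 1 − 0.5X.
Mole fractions y_i = n_i/n_T; K = p_D / (p_A^2) with p_i = y_i·P.
Substituting and setting equal to 0.206 atm^-1 gives a polynomial in X; the root in (0,1) is X = 0.523.
Then n_A = 0.477, n_T = 0.738, so y_A = 0.646.

y_A = 0.646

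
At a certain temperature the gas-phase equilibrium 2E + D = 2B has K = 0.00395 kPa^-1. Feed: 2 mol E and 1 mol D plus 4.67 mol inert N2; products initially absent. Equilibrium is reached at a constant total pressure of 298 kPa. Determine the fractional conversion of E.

X = 0.256

Let X = conversion of E (basis 2 mol E); extent of reaction ξ = X.
Moles: n_E = 2 − 2X; n_D = 1 − X; n_B = 2X; n_I = 4.67 (inert).
Summing: n_T = 7.67 − X.
Mole fractions y_i = n_i/n_T; K = p_B^2 / (p_E^2 p_D) with p_i = y_i·P.
Equating to 0.00395 kPa^-1 and solving on 0 < X < 1: X = 0.256.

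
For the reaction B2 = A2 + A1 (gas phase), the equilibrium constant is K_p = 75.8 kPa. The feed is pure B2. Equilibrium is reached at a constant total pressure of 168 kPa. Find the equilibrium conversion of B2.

Basis: 1 mol B2 initially; let X = conversion of B2. Extent ξ = X.
Species balance: n_B2 = 1 − X; n_A2 = X; n_A1 = X.
Total moles n_T = 1 + X.
y_i = n_i/n_T, p_i = y_i·P. K_p = p_A2 p_A1 / (p_B2).
This yields a degree-2 equation in X; solving on (0,1), X = 0.558.

X = 0.558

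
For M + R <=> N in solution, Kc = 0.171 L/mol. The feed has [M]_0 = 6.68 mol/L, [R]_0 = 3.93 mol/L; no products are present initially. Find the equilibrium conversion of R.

X = 0.455

Let X = conversion of R; extent ξ = 3.93·X mol/L.
Concentrations: [M] = 6.68 − 3.93X; [R] = 3.93 − 3.93X; [N] = 3.93X.
Kc = [N] / ([M] [R]).
Solving Kc = 0.171 for X ∈ (0,1): X = 0.455.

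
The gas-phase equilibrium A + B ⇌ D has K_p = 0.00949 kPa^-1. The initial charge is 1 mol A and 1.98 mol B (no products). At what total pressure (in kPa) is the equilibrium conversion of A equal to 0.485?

Take 1 mol A as basis and let X be its fractional conversion, so ξ = X.
Mole table: n_A = 1 − X; n_B = 1.98 − X; n_D = X.
Summing: n_T = 2.98 − X.
K_p = p_D / (p_A p_B) with p_i = (n_i/n_T)·P.
At X = 0.485: the mole-fraction product g(X) = Π y_i^ν_i = 1.572. Since K_p = g(X)·P^{-1}, P = (g/K_p)^(1/1) = (1.572/0.00949)^(1/1) = 166 kPa.

P = 166 kPa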